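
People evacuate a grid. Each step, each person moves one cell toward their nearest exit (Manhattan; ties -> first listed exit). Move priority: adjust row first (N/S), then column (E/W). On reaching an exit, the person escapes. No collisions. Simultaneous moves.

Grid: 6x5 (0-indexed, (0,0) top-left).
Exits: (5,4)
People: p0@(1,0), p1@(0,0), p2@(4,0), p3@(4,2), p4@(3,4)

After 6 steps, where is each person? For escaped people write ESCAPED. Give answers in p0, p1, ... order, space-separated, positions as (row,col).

Step 1: p0:(1,0)->(2,0) | p1:(0,0)->(1,0) | p2:(4,0)->(5,0) | p3:(4,2)->(5,2) | p4:(3,4)->(4,4)
Step 2: p0:(2,0)->(3,0) | p1:(1,0)->(2,0) | p2:(5,0)->(5,1) | p3:(5,2)->(5,3) | p4:(4,4)->(5,4)->EXIT
Step 3: p0:(3,0)->(4,0) | p1:(2,0)->(3,0) | p2:(5,1)->(5,2) | p3:(5,3)->(5,4)->EXIT | p4:escaped
Step 4: p0:(4,0)->(5,0) | p1:(3,0)->(4,0) | p2:(5,2)->(5,3) | p3:escaped | p4:escaped
Step 5: p0:(5,0)->(5,1) | p1:(4,0)->(5,0) | p2:(5,3)->(5,4)->EXIT | p3:escaped | p4:escaped
Step 6: p0:(5,1)->(5,2) | p1:(5,0)->(5,1) | p2:escaped | p3:escaped | p4:escaped

(5,2) (5,1) ESCAPED ESCAPED ESCAPED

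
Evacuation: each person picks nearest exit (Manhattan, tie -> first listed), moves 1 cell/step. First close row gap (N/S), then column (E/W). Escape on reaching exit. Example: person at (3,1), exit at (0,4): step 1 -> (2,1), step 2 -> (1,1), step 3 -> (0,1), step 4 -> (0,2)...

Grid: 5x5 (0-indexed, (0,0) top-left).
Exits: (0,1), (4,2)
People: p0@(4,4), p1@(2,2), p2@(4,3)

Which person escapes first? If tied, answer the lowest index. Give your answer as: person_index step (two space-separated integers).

Answer: 2 1

Derivation:
Step 1: p0:(4,4)->(4,3) | p1:(2,2)->(3,2) | p2:(4,3)->(4,2)->EXIT
Step 2: p0:(4,3)->(4,2)->EXIT | p1:(3,2)->(4,2)->EXIT | p2:escaped
Exit steps: [2, 2, 1]
First to escape: p2 at step 1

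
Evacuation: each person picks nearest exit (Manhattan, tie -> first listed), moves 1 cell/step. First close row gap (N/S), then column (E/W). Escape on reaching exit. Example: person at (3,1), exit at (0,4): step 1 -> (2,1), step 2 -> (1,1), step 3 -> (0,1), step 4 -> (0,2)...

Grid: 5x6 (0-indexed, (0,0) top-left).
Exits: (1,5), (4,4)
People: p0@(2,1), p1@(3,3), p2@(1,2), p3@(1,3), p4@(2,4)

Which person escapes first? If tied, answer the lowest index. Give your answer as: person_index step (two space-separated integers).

Answer: 1 2

Derivation:
Step 1: p0:(2,1)->(1,1) | p1:(3,3)->(4,3) | p2:(1,2)->(1,3) | p3:(1,3)->(1,4) | p4:(2,4)->(1,4)
Step 2: p0:(1,1)->(1,2) | p1:(4,3)->(4,4)->EXIT | p2:(1,3)->(1,4) | p3:(1,4)->(1,5)->EXIT | p4:(1,4)->(1,5)->EXIT
Step 3: p0:(1,2)->(1,3) | p1:escaped | p2:(1,4)->(1,5)->EXIT | p3:escaped | p4:escaped
Step 4: p0:(1,3)->(1,4) | p1:escaped | p2:escaped | p3:escaped | p4:escaped
Step 5: p0:(1,4)->(1,5)->EXIT | p1:escaped | p2:escaped | p3:escaped | p4:escaped
Exit steps: [5, 2, 3, 2, 2]
First to escape: p1 at step 2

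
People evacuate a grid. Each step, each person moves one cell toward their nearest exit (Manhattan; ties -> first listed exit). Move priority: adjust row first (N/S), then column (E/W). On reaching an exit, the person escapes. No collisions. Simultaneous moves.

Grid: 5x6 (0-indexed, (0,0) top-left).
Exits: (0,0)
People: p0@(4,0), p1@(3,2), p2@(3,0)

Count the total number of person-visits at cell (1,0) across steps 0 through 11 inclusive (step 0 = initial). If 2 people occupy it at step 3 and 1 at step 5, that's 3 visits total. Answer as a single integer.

Answer: 2

Derivation:
Step 0: p0@(4,0) p1@(3,2) p2@(3,0) -> at (1,0): 0 [-], cum=0
Step 1: p0@(3,0) p1@(2,2) p2@(2,0) -> at (1,0): 0 [-], cum=0
Step 2: p0@(2,0) p1@(1,2) p2@(1,0) -> at (1,0): 1 [p2], cum=1
Step 3: p0@(1,0) p1@(0,2) p2@ESC -> at (1,0): 1 [p0], cum=2
Step 4: p0@ESC p1@(0,1) p2@ESC -> at (1,0): 0 [-], cum=2
Step 5: p0@ESC p1@ESC p2@ESC -> at (1,0): 0 [-], cum=2
Total visits = 2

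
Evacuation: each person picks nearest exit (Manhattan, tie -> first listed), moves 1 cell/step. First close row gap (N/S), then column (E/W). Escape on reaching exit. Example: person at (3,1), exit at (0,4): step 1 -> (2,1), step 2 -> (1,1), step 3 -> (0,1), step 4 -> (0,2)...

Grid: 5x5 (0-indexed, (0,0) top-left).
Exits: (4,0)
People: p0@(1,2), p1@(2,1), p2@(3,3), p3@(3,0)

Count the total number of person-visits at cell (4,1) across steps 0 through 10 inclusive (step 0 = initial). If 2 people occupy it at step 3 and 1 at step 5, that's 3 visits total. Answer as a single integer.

Step 0: p0@(1,2) p1@(2,1) p2@(3,3) p3@(3,0) -> at (4,1): 0 [-], cum=0
Step 1: p0@(2,2) p1@(3,1) p2@(4,3) p3@ESC -> at (4,1): 0 [-], cum=0
Step 2: p0@(3,2) p1@(4,1) p2@(4,2) p3@ESC -> at (4,1): 1 [p1], cum=1
Step 3: p0@(4,2) p1@ESC p2@(4,1) p3@ESC -> at (4,1): 1 [p2], cum=2
Step 4: p0@(4,1) p1@ESC p2@ESC p3@ESC -> at (4,1): 1 [p0], cum=3
Step 5: p0@ESC p1@ESC p2@ESC p3@ESC -> at (4,1): 0 [-], cum=3
Total visits = 3

Answer: 3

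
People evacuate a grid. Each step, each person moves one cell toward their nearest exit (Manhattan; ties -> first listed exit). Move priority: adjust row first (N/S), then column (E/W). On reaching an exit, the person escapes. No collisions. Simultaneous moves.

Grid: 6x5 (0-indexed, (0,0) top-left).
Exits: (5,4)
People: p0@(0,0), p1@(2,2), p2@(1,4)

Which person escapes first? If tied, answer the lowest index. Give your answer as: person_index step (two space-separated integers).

Step 1: p0:(0,0)->(1,0) | p1:(2,2)->(3,2) | p2:(1,4)->(2,4)
Step 2: p0:(1,0)->(2,0) | p1:(3,2)->(4,2) | p2:(2,4)->(3,4)
Step 3: p0:(2,0)->(3,0) | p1:(4,2)->(5,2) | p2:(3,4)->(4,4)
Step 4: p0:(3,0)->(4,0) | p1:(5,2)->(5,3) | p2:(4,4)->(5,4)->EXIT
Step 5: p0:(4,0)->(5,0) | p1:(5,3)->(5,4)->EXIT | p2:escaped
Step 6: p0:(5,0)->(5,1) | p1:escaped | p2:escaped
Step 7: p0:(5,1)->(5,2) | p1:escaped | p2:escaped
Step 8: p0:(5,2)->(5,3) | p1:escaped | p2:escaped
Step 9: p0:(5,3)->(5,4)->EXIT | p1:escaped | p2:escaped
Exit steps: [9, 5, 4]
First to escape: p2 at step 4

Answer: 2 4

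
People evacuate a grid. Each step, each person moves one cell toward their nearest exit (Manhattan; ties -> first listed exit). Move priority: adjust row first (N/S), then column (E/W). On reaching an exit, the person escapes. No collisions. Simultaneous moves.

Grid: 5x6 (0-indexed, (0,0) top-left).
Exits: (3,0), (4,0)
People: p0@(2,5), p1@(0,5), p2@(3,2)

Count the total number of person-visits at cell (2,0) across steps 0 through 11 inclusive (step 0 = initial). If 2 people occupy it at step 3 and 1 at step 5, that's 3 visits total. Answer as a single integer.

Answer: 0

Derivation:
Step 0: p0@(2,5) p1@(0,5) p2@(3,2) -> at (2,0): 0 [-], cum=0
Step 1: p0@(3,5) p1@(1,5) p2@(3,1) -> at (2,0): 0 [-], cum=0
Step 2: p0@(3,4) p1@(2,5) p2@ESC -> at (2,0): 0 [-], cum=0
Step 3: p0@(3,3) p1@(3,5) p2@ESC -> at (2,0): 0 [-], cum=0
Step 4: p0@(3,2) p1@(3,4) p2@ESC -> at (2,0): 0 [-], cum=0
Step 5: p0@(3,1) p1@(3,3) p2@ESC -> at (2,0): 0 [-], cum=0
Step 6: p0@ESC p1@(3,2) p2@ESC -> at (2,0): 0 [-], cum=0
Step 7: p0@ESC p1@(3,1) p2@ESC -> at (2,0): 0 [-], cum=0
Step 8: p0@ESC p1@ESC p2@ESC -> at (2,0): 0 [-], cum=0
Total visits = 0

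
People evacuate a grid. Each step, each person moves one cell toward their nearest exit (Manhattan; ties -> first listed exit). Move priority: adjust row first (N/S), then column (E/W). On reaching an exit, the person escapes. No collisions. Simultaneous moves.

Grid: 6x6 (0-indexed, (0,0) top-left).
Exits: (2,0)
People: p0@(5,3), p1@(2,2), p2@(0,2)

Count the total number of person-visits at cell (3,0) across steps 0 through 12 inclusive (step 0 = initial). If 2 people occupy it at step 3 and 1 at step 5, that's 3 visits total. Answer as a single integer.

Step 0: p0@(5,3) p1@(2,2) p2@(0,2) -> at (3,0): 0 [-], cum=0
Step 1: p0@(4,3) p1@(2,1) p2@(1,2) -> at (3,0): 0 [-], cum=0
Step 2: p0@(3,3) p1@ESC p2@(2,2) -> at (3,0): 0 [-], cum=0
Step 3: p0@(2,3) p1@ESC p2@(2,1) -> at (3,0): 0 [-], cum=0
Step 4: p0@(2,2) p1@ESC p2@ESC -> at (3,0): 0 [-], cum=0
Step 5: p0@(2,1) p1@ESC p2@ESC -> at (3,0): 0 [-], cum=0
Step 6: p0@ESC p1@ESC p2@ESC -> at (3,0): 0 [-], cum=0
Total visits = 0

Answer: 0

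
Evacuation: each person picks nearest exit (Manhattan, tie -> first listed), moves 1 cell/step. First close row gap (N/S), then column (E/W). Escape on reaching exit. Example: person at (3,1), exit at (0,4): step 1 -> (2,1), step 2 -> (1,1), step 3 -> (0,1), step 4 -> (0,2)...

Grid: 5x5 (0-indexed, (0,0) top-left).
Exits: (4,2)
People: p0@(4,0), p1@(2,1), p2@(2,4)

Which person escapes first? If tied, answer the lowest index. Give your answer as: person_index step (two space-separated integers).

Step 1: p0:(4,0)->(4,1) | p1:(2,1)->(3,1) | p2:(2,4)->(3,4)
Step 2: p0:(4,1)->(4,2)->EXIT | p1:(3,1)->(4,1) | p2:(3,4)->(4,4)
Step 3: p0:escaped | p1:(4,1)->(4,2)->EXIT | p2:(4,4)->(4,3)
Step 4: p0:escaped | p1:escaped | p2:(4,3)->(4,2)->EXIT
Exit steps: [2, 3, 4]
First to escape: p0 at step 2

Answer: 0 2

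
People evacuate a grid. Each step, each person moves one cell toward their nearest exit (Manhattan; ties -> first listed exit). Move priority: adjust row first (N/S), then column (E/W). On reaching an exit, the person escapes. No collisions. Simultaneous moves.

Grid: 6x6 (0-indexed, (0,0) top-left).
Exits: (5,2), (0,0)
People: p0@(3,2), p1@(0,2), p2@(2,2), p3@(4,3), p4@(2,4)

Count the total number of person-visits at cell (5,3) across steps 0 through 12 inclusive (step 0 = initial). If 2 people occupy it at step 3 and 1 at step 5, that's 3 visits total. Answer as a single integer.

Answer: 2

Derivation:
Step 0: p0@(3,2) p1@(0,2) p2@(2,2) p3@(4,3) p4@(2,4) -> at (5,3): 0 [-], cum=0
Step 1: p0@(4,2) p1@(0,1) p2@(3,2) p3@(5,3) p4@(3,4) -> at (5,3): 1 [p3], cum=1
Step 2: p0@ESC p1@ESC p2@(4,2) p3@ESC p4@(4,4) -> at (5,3): 0 [-], cum=1
Step 3: p0@ESC p1@ESC p2@ESC p3@ESC p4@(5,4) -> at (5,3): 0 [-], cum=1
Step 4: p0@ESC p1@ESC p2@ESC p3@ESC p4@(5,3) -> at (5,3): 1 [p4], cum=2
Step 5: p0@ESC p1@ESC p2@ESC p3@ESC p4@ESC -> at (5,3): 0 [-], cum=2
Total visits = 2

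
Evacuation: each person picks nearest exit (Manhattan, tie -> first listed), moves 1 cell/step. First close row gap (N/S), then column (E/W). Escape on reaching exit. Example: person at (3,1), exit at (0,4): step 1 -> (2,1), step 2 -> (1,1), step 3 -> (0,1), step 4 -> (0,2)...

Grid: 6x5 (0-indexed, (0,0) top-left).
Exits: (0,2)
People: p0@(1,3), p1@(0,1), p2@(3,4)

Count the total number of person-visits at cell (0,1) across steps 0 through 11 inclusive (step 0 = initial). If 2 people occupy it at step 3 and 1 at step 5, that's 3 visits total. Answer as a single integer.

Answer: 1

Derivation:
Step 0: p0@(1,3) p1@(0,1) p2@(3,4) -> at (0,1): 1 [p1], cum=1
Step 1: p0@(0,3) p1@ESC p2@(2,4) -> at (0,1): 0 [-], cum=1
Step 2: p0@ESC p1@ESC p2@(1,4) -> at (0,1): 0 [-], cum=1
Step 3: p0@ESC p1@ESC p2@(0,4) -> at (0,1): 0 [-], cum=1
Step 4: p0@ESC p1@ESC p2@(0,3) -> at (0,1): 0 [-], cum=1
Step 5: p0@ESC p1@ESC p2@ESC -> at (0,1): 0 [-], cum=1
Total visits = 1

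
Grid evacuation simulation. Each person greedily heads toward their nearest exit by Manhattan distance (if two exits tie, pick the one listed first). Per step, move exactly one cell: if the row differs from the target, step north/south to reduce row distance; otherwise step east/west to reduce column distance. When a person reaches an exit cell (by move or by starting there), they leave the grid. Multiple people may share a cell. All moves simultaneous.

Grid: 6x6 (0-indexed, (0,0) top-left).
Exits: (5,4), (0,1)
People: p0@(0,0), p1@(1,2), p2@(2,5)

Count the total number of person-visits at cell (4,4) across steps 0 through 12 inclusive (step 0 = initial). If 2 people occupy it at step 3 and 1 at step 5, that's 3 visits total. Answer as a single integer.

Step 0: p0@(0,0) p1@(1,2) p2@(2,5) -> at (4,4): 0 [-], cum=0
Step 1: p0@ESC p1@(0,2) p2@(3,5) -> at (4,4): 0 [-], cum=0
Step 2: p0@ESC p1@ESC p2@(4,5) -> at (4,4): 0 [-], cum=0
Step 3: p0@ESC p1@ESC p2@(5,5) -> at (4,4): 0 [-], cum=0
Step 4: p0@ESC p1@ESC p2@ESC -> at (4,4): 0 [-], cum=0
Total visits = 0

Answer: 0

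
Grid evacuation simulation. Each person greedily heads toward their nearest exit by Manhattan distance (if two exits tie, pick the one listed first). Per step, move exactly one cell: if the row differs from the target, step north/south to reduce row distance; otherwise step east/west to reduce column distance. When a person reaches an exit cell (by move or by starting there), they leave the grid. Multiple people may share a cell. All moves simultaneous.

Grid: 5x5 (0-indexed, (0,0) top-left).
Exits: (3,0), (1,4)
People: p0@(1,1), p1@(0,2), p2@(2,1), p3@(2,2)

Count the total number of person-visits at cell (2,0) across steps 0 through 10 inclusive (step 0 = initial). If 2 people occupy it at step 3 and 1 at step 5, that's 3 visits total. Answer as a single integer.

Step 0: p0@(1,1) p1@(0,2) p2@(2,1) p3@(2,2) -> at (2,0): 0 [-], cum=0
Step 1: p0@(2,1) p1@(1,2) p2@(3,1) p3@(3,2) -> at (2,0): 0 [-], cum=0
Step 2: p0@(3,1) p1@(1,3) p2@ESC p3@(3,1) -> at (2,0): 0 [-], cum=0
Step 3: p0@ESC p1@ESC p2@ESC p3@ESC -> at (2,0): 0 [-], cum=0
Total visits = 0

Answer: 0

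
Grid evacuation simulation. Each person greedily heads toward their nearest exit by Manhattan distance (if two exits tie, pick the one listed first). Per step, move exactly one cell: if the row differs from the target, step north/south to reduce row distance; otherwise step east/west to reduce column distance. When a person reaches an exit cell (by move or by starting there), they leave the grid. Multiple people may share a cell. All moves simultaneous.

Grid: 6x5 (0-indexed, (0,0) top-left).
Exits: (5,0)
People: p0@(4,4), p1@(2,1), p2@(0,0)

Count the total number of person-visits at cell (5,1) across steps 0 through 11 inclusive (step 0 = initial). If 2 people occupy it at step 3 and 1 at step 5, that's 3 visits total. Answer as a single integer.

Step 0: p0@(4,4) p1@(2,1) p2@(0,0) -> at (5,1): 0 [-], cum=0
Step 1: p0@(5,4) p1@(3,1) p2@(1,0) -> at (5,1): 0 [-], cum=0
Step 2: p0@(5,3) p1@(4,1) p2@(2,0) -> at (5,1): 0 [-], cum=0
Step 3: p0@(5,2) p1@(5,1) p2@(3,0) -> at (5,1): 1 [p1], cum=1
Step 4: p0@(5,1) p1@ESC p2@(4,0) -> at (5,1): 1 [p0], cum=2
Step 5: p0@ESC p1@ESC p2@ESC -> at (5,1): 0 [-], cum=2
Total visits = 2

Answer: 2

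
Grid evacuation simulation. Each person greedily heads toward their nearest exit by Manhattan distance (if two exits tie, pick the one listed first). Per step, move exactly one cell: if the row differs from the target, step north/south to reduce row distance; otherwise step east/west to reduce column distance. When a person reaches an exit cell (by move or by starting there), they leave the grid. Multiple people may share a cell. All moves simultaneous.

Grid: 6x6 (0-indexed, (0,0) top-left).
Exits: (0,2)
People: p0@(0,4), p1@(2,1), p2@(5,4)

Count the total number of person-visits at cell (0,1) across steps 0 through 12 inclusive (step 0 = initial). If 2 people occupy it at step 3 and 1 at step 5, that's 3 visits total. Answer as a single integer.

Answer: 1

Derivation:
Step 0: p0@(0,4) p1@(2,1) p2@(5,4) -> at (0,1): 0 [-], cum=0
Step 1: p0@(0,3) p1@(1,1) p2@(4,4) -> at (0,1): 0 [-], cum=0
Step 2: p0@ESC p1@(0,1) p2@(3,4) -> at (0,1): 1 [p1], cum=1
Step 3: p0@ESC p1@ESC p2@(2,4) -> at (0,1): 0 [-], cum=1
Step 4: p0@ESC p1@ESC p2@(1,4) -> at (0,1): 0 [-], cum=1
Step 5: p0@ESC p1@ESC p2@(0,4) -> at (0,1): 0 [-], cum=1
Step 6: p0@ESC p1@ESC p2@(0,3) -> at (0,1): 0 [-], cum=1
Step 7: p0@ESC p1@ESC p2@ESC -> at (0,1): 0 [-], cum=1
Total visits = 1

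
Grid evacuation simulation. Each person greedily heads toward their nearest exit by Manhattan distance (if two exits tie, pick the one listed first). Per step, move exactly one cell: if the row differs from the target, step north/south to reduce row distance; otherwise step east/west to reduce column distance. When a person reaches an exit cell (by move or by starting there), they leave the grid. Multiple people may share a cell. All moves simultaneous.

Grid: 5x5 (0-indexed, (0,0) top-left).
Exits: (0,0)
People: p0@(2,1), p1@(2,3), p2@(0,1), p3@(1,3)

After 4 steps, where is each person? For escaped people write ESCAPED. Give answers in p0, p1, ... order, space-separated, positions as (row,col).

Step 1: p0:(2,1)->(1,1) | p1:(2,3)->(1,3) | p2:(0,1)->(0,0)->EXIT | p3:(1,3)->(0,3)
Step 2: p0:(1,1)->(0,1) | p1:(1,3)->(0,3) | p2:escaped | p3:(0,3)->(0,2)
Step 3: p0:(0,1)->(0,0)->EXIT | p1:(0,3)->(0,2) | p2:escaped | p3:(0,2)->(0,1)
Step 4: p0:escaped | p1:(0,2)->(0,1) | p2:escaped | p3:(0,1)->(0,0)->EXIT

ESCAPED (0,1) ESCAPED ESCAPED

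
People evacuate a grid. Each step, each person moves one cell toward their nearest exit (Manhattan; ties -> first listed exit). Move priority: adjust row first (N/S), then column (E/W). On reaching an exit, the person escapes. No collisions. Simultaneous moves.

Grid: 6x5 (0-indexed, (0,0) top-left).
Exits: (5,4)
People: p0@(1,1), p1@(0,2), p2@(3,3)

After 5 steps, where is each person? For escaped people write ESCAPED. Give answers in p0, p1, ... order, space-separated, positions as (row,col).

Step 1: p0:(1,1)->(2,1) | p1:(0,2)->(1,2) | p2:(3,3)->(4,3)
Step 2: p0:(2,1)->(3,1) | p1:(1,2)->(2,2) | p2:(4,3)->(5,3)
Step 3: p0:(3,1)->(4,1) | p1:(2,2)->(3,2) | p2:(5,3)->(5,4)->EXIT
Step 4: p0:(4,1)->(5,1) | p1:(3,2)->(4,2) | p2:escaped
Step 5: p0:(5,1)->(5,2) | p1:(4,2)->(5,2) | p2:escaped

(5,2) (5,2) ESCAPED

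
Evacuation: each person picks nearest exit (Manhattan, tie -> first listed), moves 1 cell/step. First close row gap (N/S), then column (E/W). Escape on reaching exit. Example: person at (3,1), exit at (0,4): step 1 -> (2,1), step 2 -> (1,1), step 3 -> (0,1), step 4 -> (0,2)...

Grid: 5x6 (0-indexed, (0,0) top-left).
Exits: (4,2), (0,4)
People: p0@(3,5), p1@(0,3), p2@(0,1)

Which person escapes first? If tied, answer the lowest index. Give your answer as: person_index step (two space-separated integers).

Answer: 1 1

Derivation:
Step 1: p0:(3,5)->(4,5) | p1:(0,3)->(0,4)->EXIT | p2:(0,1)->(0,2)
Step 2: p0:(4,5)->(4,4) | p1:escaped | p2:(0,2)->(0,3)
Step 3: p0:(4,4)->(4,3) | p1:escaped | p2:(0,3)->(0,4)->EXIT
Step 4: p0:(4,3)->(4,2)->EXIT | p1:escaped | p2:escaped
Exit steps: [4, 1, 3]
First to escape: p1 at step 1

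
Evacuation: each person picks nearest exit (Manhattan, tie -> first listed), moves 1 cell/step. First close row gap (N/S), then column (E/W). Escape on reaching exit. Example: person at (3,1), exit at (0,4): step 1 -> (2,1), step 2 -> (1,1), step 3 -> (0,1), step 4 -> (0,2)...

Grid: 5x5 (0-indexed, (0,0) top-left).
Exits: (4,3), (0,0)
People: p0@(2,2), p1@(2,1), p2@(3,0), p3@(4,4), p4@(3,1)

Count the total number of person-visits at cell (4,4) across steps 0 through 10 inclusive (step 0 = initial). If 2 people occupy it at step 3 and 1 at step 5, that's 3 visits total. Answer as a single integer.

Answer: 1

Derivation:
Step 0: p0@(2,2) p1@(2,1) p2@(3,0) p3@(4,4) p4@(3,1) -> at (4,4): 1 [p3], cum=1
Step 1: p0@(3,2) p1@(1,1) p2@(2,0) p3@ESC p4@(4,1) -> at (4,4): 0 [-], cum=1
Step 2: p0@(4,2) p1@(0,1) p2@(1,0) p3@ESC p4@(4,2) -> at (4,4): 0 [-], cum=1
Step 3: p0@ESC p1@ESC p2@ESC p3@ESC p4@ESC -> at (4,4): 0 [-], cum=1
Total visits = 1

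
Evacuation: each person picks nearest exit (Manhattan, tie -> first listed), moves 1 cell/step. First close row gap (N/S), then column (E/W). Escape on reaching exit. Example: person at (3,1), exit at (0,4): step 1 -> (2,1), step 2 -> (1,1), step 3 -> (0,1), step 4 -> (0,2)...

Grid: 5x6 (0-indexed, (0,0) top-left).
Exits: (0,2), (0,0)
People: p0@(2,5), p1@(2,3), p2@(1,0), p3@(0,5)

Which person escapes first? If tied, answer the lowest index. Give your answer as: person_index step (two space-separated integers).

Answer: 2 1

Derivation:
Step 1: p0:(2,5)->(1,5) | p1:(2,3)->(1,3) | p2:(1,0)->(0,0)->EXIT | p3:(0,5)->(0,4)
Step 2: p0:(1,5)->(0,5) | p1:(1,3)->(0,3) | p2:escaped | p3:(0,4)->(0,3)
Step 3: p0:(0,5)->(0,4) | p1:(0,3)->(0,2)->EXIT | p2:escaped | p3:(0,3)->(0,2)->EXIT
Step 4: p0:(0,4)->(0,3) | p1:escaped | p2:escaped | p3:escaped
Step 5: p0:(0,3)->(0,2)->EXIT | p1:escaped | p2:escaped | p3:escaped
Exit steps: [5, 3, 1, 3]
First to escape: p2 at step 1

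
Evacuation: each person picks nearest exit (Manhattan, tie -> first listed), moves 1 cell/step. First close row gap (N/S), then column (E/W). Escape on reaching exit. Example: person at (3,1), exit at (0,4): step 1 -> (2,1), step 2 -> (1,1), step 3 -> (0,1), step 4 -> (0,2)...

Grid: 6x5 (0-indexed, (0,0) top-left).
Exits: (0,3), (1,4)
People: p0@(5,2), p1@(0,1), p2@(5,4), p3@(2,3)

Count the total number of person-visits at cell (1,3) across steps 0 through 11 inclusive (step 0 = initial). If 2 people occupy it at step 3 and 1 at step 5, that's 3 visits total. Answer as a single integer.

Answer: 1

Derivation:
Step 0: p0@(5,2) p1@(0,1) p2@(5,4) p3@(2,3) -> at (1,3): 0 [-], cum=0
Step 1: p0@(4,2) p1@(0,2) p2@(4,4) p3@(1,3) -> at (1,3): 1 [p3], cum=1
Step 2: p0@(3,2) p1@ESC p2@(3,4) p3@ESC -> at (1,3): 0 [-], cum=1
Step 3: p0@(2,2) p1@ESC p2@(2,4) p3@ESC -> at (1,3): 0 [-], cum=1
Step 4: p0@(1,2) p1@ESC p2@ESC p3@ESC -> at (1,3): 0 [-], cum=1
Step 5: p0@(0,2) p1@ESC p2@ESC p3@ESC -> at (1,3): 0 [-], cum=1
Step 6: p0@ESC p1@ESC p2@ESC p3@ESC -> at (1,3): 0 [-], cum=1
Total visits = 1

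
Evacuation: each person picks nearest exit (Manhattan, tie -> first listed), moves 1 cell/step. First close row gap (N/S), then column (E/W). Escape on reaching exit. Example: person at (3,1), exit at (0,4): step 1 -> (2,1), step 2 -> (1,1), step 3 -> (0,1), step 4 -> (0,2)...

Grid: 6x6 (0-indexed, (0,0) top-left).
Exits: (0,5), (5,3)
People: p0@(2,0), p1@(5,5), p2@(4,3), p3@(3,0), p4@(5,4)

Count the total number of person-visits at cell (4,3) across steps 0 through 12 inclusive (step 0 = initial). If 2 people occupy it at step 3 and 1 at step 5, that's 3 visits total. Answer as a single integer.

Step 0: p0@(2,0) p1@(5,5) p2@(4,3) p3@(3,0) p4@(5,4) -> at (4,3): 1 [p2], cum=1
Step 1: p0@(3,0) p1@(5,4) p2@ESC p3@(4,0) p4@ESC -> at (4,3): 0 [-], cum=1
Step 2: p0@(4,0) p1@ESC p2@ESC p3@(5,0) p4@ESC -> at (4,3): 0 [-], cum=1
Step 3: p0@(5,0) p1@ESC p2@ESC p3@(5,1) p4@ESC -> at (4,3): 0 [-], cum=1
Step 4: p0@(5,1) p1@ESC p2@ESC p3@(5,2) p4@ESC -> at (4,3): 0 [-], cum=1
Step 5: p0@(5,2) p1@ESC p2@ESC p3@ESC p4@ESC -> at (4,3): 0 [-], cum=1
Step 6: p0@ESC p1@ESC p2@ESC p3@ESC p4@ESC -> at (4,3): 0 [-], cum=1
Total visits = 1

Answer: 1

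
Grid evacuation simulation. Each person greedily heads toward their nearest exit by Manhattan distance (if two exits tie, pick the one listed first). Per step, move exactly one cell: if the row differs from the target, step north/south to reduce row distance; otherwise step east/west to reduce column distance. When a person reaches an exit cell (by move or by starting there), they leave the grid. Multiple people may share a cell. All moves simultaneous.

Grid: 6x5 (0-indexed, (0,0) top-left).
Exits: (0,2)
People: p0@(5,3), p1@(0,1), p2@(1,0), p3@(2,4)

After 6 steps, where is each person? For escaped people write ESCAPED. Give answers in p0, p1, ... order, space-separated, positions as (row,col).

Step 1: p0:(5,3)->(4,3) | p1:(0,1)->(0,2)->EXIT | p2:(1,0)->(0,0) | p3:(2,4)->(1,4)
Step 2: p0:(4,3)->(3,3) | p1:escaped | p2:(0,0)->(0,1) | p3:(1,4)->(0,4)
Step 3: p0:(3,3)->(2,3) | p1:escaped | p2:(0,1)->(0,2)->EXIT | p3:(0,4)->(0,3)
Step 4: p0:(2,3)->(1,3) | p1:escaped | p2:escaped | p3:(0,3)->(0,2)->EXIT
Step 5: p0:(1,3)->(0,3) | p1:escaped | p2:escaped | p3:escaped
Step 6: p0:(0,3)->(0,2)->EXIT | p1:escaped | p2:escaped | p3:escaped

ESCAPED ESCAPED ESCAPED ESCAPED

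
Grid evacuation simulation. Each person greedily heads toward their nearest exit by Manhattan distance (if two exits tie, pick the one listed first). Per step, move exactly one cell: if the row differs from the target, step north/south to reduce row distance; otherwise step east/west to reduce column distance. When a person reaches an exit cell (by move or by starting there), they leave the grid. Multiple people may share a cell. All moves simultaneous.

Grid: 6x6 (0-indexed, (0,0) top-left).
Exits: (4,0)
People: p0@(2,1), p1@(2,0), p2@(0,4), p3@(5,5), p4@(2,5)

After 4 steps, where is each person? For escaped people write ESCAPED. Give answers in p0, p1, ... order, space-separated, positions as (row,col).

Step 1: p0:(2,1)->(3,1) | p1:(2,0)->(3,0) | p2:(0,4)->(1,4) | p3:(5,5)->(4,5) | p4:(2,5)->(3,5)
Step 2: p0:(3,1)->(4,1) | p1:(3,0)->(4,0)->EXIT | p2:(1,4)->(2,4) | p3:(4,5)->(4,4) | p4:(3,5)->(4,5)
Step 3: p0:(4,1)->(4,0)->EXIT | p1:escaped | p2:(2,4)->(3,4) | p3:(4,4)->(4,3) | p4:(4,5)->(4,4)
Step 4: p0:escaped | p1:escaped | p2:(3,4)->(4,4) | p3:(4,3)->(4,2) | p4:(4,4)->(4,3)

ESCAPED ESCAPED (4,4) (4,2) (4,3)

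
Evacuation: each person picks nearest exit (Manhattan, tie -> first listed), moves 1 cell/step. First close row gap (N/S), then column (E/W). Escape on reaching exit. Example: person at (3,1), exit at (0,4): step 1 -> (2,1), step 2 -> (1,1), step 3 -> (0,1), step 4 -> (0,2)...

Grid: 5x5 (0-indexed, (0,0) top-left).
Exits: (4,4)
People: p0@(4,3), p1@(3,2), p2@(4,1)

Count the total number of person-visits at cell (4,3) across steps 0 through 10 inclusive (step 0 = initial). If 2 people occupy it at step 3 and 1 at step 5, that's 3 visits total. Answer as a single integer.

Step 0: p0@(4,3) p1@(3,2) p2@(4,1) -> at (4,3): 1 [p0], cum=1
Step 1: p0@ESC p1@(4,2) p2@(4,2) -> at (4,3): 0 [-], cum=1
Step 2: p0@ESC p1@(4,3) p2@(4,3) -> at (4,3): 2 [p1,p2], cum=3
Step 3: p0@ESC p1@ESC p2@ESC -> at (4,3): 0 [-], cum=3
Total visits = 3

Answer: 3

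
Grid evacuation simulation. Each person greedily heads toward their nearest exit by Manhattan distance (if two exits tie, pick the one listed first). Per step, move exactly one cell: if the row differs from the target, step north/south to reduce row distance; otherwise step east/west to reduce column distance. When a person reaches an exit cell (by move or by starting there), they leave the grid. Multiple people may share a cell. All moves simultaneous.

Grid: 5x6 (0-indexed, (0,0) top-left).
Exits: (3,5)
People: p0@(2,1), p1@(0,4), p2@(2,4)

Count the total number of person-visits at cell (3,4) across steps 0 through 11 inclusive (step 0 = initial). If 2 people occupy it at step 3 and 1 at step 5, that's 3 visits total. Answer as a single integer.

Step 0: p0@(2,1) p1@(0,4) p2@(2,4) -> at (3,4): 0 [-], cum=0
Step 1: p0@(3,1) p1@(1,4) p2@(3,4) -> at (3,4): 1 [p2], cum=1
Step 2: p0@(3,2) p1@(2,4) p2@ESC -> at (3,4): 0 [-], cum=1
Step 3: p0@(3,3) p1@(3,4) p2@ESC -> at (3,4): 1 [p1], cum=2
Step 4: p0@(3,4) p1@ESC p2@ESC -> at (3,4): 1 [p0], cum=3
Step 5: p0@ESC p1@ESC p2@ESC -> at (3,4): 0 [-], cum=3
Total visits = 3

Answer: 3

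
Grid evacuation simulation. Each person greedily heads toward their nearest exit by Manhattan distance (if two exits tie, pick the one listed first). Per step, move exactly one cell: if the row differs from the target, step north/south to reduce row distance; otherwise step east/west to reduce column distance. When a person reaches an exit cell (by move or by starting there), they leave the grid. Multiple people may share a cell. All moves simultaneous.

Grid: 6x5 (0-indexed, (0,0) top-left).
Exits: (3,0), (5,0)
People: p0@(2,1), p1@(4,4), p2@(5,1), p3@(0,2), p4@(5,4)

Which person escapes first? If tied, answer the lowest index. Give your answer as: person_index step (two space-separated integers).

Answer: 2 1

Derivation:
Step 1: p0:(2,1)->(3,1) | p1:(4,4)->(3,4) | p2:(5,1)->(5,0)->EXIT | p3:(0,2)->(1,2) | p4:(5,4)->(5,3)
Step 2: p0:(3,1)->(3,0)->EXIT | p1:(3,4)->(3,3) | p2:escaped | p3:(1,2)->(2,2) | p4:(5,3)->(5,2)
Step 3: p0:escaped | p1:(3,3)->(3,2) | p2:escaped | p3:(2,2)->(3,2) | p4:(5,2)->(5,1)
Step 4: p0:escaped | p1:(3,2)->(3,1) | p2:escaped | p3:(3,2)->(3,1) | p4:(5,1)->(5,0)->EXIT
Step 5: p0:escaped | p1:(3,1)->(3,0)->EXIT | p2:escaped | p3:(3,1)->(3,0)->EXIT | p4:escaped
Exit steps: [2, 5, 1, 5, 4]
First to escape: p2 at step 1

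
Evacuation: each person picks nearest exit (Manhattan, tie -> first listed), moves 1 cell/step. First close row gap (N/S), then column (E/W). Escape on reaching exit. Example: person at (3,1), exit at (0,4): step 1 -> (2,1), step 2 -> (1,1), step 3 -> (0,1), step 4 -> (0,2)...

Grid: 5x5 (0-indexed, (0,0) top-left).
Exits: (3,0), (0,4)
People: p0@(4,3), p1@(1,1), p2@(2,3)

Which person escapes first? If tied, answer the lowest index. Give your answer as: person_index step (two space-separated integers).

Answer: 1 3

Derivation:
Step 1: p0:(4,3)->(3,3) | p1:(1,1)->(2,1) | p2:(2,3)->(1,3)
Step 2: p0:(3,3)->(3,2) | p1:(2,1)->(3,1) | p2:(1,3)->(0,3)
Step 3: p0:(3,2)->(3,1) | p1:(3,1)->(3,0)->EXIT | p2:(0,3)->(0,4)->EXIT
Step 4: p0:(3,1)->(3,0)->EXIT | p1:escaped | p2:escaped
Exit steps: [4, 3, 3]
First to escape: p1 at step 3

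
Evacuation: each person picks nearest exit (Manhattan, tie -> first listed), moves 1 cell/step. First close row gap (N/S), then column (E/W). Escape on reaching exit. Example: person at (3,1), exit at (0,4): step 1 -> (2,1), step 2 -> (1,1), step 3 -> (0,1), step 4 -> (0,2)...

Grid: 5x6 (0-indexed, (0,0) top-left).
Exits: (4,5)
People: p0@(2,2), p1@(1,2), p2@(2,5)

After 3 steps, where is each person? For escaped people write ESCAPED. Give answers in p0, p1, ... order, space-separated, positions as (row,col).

Step 1: p0:(2,2)->(3,2) | p1:(1,2)->(2,2) | p2:(2,5)->(3,5)
Step 2: p0:(3,2)->(4,2) | p1:(2,2)->(3,2) | p2:(3,5)->(4,5)->EXIT
Step 3: p0:(4,2)->(4,3) | p1:(3,2)->(4,2) | p2:escaped

(4,3) (4,2) ESCAPED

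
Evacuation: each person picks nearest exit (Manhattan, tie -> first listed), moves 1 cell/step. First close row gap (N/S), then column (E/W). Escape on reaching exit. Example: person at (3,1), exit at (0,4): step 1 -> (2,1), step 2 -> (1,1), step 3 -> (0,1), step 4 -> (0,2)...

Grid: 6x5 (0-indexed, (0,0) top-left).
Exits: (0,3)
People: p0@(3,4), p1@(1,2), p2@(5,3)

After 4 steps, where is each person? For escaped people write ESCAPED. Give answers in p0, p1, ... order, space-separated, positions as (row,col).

Step 1: p0:(3,4)->(2,4) | p1:(1,2)->(0,2) | p2:(5,3)->(4,3)
Step 2: p0:(2,4)->(1,4) | p1:(0,2)->(0,3)->EXIT | p2:(4,3)->(3,3)
Step 3: p0:(1,4)->(0,4) | p1:escaped | p2:(3,3)->(2,3)
Step 4: p0:(0,4)->(0,3)->EXIT | p1:escaped | p2:(2,3)->(1,3)

ESCAPED ESCAPED (1,3)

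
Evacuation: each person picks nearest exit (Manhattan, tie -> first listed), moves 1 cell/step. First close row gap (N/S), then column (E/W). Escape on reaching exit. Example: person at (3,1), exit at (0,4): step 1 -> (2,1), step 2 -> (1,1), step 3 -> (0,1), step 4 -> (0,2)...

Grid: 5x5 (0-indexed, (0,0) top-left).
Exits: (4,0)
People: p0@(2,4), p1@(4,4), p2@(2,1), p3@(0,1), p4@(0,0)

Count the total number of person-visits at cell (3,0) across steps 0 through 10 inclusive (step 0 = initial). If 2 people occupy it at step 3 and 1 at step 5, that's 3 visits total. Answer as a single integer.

Step 0: p0@(2,4) p1@(4,4) p2@(2,1) p3@(0,1) p4@(0,0) -> at (3,0): 0 [-], cum=0
Step 1: p0@(3,4) p1@(4,3) p2@(3,1) p3@(1,1) p4@(1,0) -> at (3,0): 0 [-], cum=0
Step 2: p0@(4,4) p1@(4,2) p2@(4,1) p3@(2,1) p4@(2,0) -> at (3,0): 0 [-], cum=0
Step 3: p0@(4,3) p1@(4,1) p2@ESC p3@(3,1) p4@(3,0) -> at (3,0): 1 [p4], cum=1
Step 4: p0@(4,2) p1@ESC p2@ESC p3@(4,1) p4@ESC -> at (3,0): 0 [-], cum=1
Step 5: p0@(4,1) p1@ESC p2@ESC p3@ESC p4@ESC -> at (3,0): 0 [-], cum=1
Step 6: p0@ESC p1@ESC p2@ESC p3@ESC p4@ESC -> at (3,0): 0 [-], cum=1
Total visits = 1

Answer: 1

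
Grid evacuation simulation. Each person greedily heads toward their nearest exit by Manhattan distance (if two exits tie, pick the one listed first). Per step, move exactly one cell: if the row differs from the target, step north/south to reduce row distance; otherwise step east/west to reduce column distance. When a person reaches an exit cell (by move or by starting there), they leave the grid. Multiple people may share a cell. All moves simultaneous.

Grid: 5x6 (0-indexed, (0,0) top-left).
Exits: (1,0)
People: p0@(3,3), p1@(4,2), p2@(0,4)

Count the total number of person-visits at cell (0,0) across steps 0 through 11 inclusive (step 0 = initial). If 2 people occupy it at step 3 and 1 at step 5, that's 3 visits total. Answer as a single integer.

Step 0: p0@(3,3) p1@(4,2) p2@(0,4) -> at (0,0): 0 [-], cum=0
Step 1: p0@(2,3) p1@(3,2) p2@(1,4) -> at (0,0): 0 [-], cum=0
Step 2: p0@(1,3) p1@(2,2) p2@(1,3) -> at (0,0): 0 [-], cum=0
Step 3: p0@(1,2) p1@(1,2) p2@(1,2) -> at (0,0): 0 [-], cum=0
Step 4: p0@(1,1) p1@(1,1) p2@(1,1) -> at (0,0): 0 [-], cum=0
Step 5: p0@ESC p1@ESC p2@ESC -> at (0,0): 0 [-], cum=0
Total visits = 0

Answer: 0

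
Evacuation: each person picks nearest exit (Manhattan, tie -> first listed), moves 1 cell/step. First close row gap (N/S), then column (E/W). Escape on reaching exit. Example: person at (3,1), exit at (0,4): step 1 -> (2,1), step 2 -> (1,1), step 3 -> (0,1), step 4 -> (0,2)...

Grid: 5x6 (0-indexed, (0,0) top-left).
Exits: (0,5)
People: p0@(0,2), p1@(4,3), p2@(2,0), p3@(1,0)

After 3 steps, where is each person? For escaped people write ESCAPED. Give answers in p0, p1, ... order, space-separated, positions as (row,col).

Step 1: p0:(0,2)->(0,3) | p1:(4,3)->(3,3) | p2:(2,0)->(1,0) | p3:(1,0)->(0,0)
Step 2: p0:(0,3)->(0,4) | p1:(3,3)->(2,3) | p2:(1,0)->(0,0) | p3:(0,0)->(0,1)
Step 3: p0:(0,4)->(0,5)->EXIT | p1:(2,3)->(1,3) | p2:(0,0)->(0,1) | p3:(0,1)->(0,2)

ESCAPED (1,3) (0,1) (0,2)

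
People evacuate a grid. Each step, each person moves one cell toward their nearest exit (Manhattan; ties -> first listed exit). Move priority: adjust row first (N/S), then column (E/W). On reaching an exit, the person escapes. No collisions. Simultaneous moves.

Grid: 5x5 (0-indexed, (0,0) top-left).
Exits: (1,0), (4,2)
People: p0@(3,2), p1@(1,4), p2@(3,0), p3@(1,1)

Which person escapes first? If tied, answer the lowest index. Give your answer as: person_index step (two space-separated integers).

Answer: 0 1

Derivation:
Step 1: p0:(3,2)->(4,2)->EXIT | p1:(1,4)->(1,3) | p2:(3,0)->(2,0) | p3:(1,1)->(1,0)->EXIT
Step 2: p0:escaped | p1:(1,3)->(1,2) | p2:(2,0)->(1,0)->EXIT | p3:escaped
Step 3: p0:escaped | p1:(1,2)->(1,1) | p2:escaped | p3:escaped
Step 4: p0:escaped | p1:(1,1)->(1,0)->EXIT | p2:escaped | p3:escaped
Exit steps: [1, 4, 2, 1]
First to escape: p0 at step 1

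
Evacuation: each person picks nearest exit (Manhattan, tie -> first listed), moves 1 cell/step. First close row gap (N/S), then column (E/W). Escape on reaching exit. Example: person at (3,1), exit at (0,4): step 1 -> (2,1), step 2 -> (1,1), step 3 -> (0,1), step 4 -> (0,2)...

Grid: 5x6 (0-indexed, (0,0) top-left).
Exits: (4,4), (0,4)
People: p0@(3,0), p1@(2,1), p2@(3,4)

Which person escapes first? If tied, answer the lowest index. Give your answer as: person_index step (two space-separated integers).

Step 1: p0:(3,0)->(4,0) | p1:(2,1)->(3,1) | p2:(3,4)->(4,4)->EXIT
Step 2: p0:(4,0)->(4,1) | p1:(3,1)->(4,1) | p2:escaped
Step 3: p0:(4,1)->(4,2) | p1:(4,1)->(4,2) | p2:escaped
Step 4: p0:(4,2)->(4,3) | p1:(4,2)->(4,3) | p2:escaped
Step 5: p0:(4,3)->(4,4)->EXIT | p1:(4,3)->(4,4)->EXIT | p2:escaped
Exit steps: [5, 5, 1]
First to escape: p2 at step 1

Answer: 2 1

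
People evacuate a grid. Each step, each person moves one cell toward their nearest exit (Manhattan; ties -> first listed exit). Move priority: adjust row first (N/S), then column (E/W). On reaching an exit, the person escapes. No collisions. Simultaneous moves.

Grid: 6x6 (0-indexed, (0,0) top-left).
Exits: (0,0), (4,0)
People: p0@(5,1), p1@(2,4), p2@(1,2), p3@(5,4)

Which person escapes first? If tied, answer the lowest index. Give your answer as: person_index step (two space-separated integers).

Step 1: p0:(5,1)->(4,1) | p1:(2,4)->(1,4) | p2:(1,2)->(0,2) | p3:(5,4)->(4,4)
Step 2: p0:(4,1)->(4,0)->EXIT | p1:(1,4)->(0,4) | p2:(0,2)->(0,1) | p3:(4,4)->(4,3)
Step 3: p0:escaped | p1:(0,4)->(0,3) | p2:(0,1)->(0,0)->EXIT | p3:(4,3)->(4,2)
Step 4: p0:escaped | p1:(0,3)->(0,2) | p2:escaped | p3:(4,2)->(4,1)
Step 5: p0:escaped | p1:(0,2)->(0,1) | p2:escaped | p3:(4,1)->(4,0)->EXIT
Step 6: p0:escaped | p1:(0,1)->(0,0)->EXIT | p2:escaped | p3:escaped
Exit steps: [2, 6, 3, 5]
First to escape: p0 at step 2

Answer: 0 2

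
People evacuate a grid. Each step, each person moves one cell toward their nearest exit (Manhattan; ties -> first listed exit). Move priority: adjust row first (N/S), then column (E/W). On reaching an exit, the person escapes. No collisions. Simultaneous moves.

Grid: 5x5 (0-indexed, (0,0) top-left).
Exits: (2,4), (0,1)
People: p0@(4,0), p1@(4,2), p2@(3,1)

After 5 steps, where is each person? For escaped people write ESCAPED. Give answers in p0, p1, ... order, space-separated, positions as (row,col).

Step 1: p0:(4,0)->(3,0) | p1:(4,2)->(3,2) | p2:(3,1)->(2,1)
Step 2: p0:(3,0)->(2,0) | p1:(3,2)->(2,2) | p2:(2,1)->(1,1)
Step 3: p0:(2,0)->(1,0) | p1:(2,2)->(2,3) | p2:(1,1)->(0,1)->EXIT
Step 4: p0:(1,0)->(0,0) | p1:(2,3)->(2,4)->EXIT | p2:escaped
Step 5: p0:(0,0)->(0,1)->EXIT | p1:escaped | p2:escaped

ESCAPED ESCAPED ESCAPED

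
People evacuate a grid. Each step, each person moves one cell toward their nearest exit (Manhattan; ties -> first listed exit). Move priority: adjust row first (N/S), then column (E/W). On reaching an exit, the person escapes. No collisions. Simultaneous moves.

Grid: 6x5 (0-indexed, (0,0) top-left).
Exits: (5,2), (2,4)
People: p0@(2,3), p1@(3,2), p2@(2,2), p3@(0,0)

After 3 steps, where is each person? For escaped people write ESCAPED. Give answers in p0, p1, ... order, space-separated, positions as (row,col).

Step 1: p0:(2,3)->(2,4)->EXIT | p1:(3,2)->(4,2) | p2:(2,2)->(2,3) | p3:(0,0)->(1,0)
Step 2: p0:escaped | p1:(4,2)->(5,2)->EXIT | p2:(2,3)->(2,4)->EXIT | p3:(1,0)->(2,0)
Step 3: p0:escaped | p1:escaped | p2:escaped | p3:(2,0)->(2,1)

ESCAPED ESCAPED ESCAPED (2,1)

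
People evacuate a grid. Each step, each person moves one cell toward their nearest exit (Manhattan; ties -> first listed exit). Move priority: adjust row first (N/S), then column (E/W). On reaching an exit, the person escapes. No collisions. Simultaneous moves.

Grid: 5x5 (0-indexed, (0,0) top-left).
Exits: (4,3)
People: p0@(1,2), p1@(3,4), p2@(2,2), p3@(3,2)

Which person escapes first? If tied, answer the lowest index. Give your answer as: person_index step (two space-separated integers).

Step 1: p0:(1,2)->(2,2) | p1:(3,4)->(4,4) | p2:(2,2)->(3,2) | p3:(3,2)->(4,2)
Step 2: p0:(2,2)->(3,2) | p1:(4,4)->(4,3)->EXIT | p2:(3,2)->(4,2) | p3:(4,2)->(4,3)->EXIT
Step 3: p0:(3,2)->(4,2) | p1:escaped | p2:(4,2)->(4,3)->EXIT | p3:escaped
Step 4: p0:(4,2)->(4,3)->EXIT | p1:escaped | p2:escaped | p3:escaped
Exit steps: [4, 2, 3, 2]
First to escape: p1 at step 2

Answer: 1 2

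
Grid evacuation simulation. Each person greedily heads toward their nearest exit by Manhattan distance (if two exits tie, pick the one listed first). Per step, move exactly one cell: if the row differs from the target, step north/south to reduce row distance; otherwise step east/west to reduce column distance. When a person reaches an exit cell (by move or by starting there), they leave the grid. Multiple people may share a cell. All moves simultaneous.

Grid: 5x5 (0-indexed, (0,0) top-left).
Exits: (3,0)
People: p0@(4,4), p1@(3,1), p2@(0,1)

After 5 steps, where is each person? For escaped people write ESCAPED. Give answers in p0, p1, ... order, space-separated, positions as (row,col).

Step 1: p0:(4,4)->(3,4) | p1:(3,1)->(3,0)->EXIT | p2:(0,1)->(1,1)
Step 2: p0:(3,4)->(3,3) | p1:escaped | p2:(1,1)->(2,1)
Step 3: p0:(3,3)->(3,2) | p1:escaped | p2:(2,1)->(3,1)
Step 4: p0:(3,2)->(3,1) | p1:escaped | p2:(3,1)->(3,0)->EXIT
Step 5: p0:(3,1)->(3,0)->EXIT | p1:escaped | p2:escaped

ESCAPED ESCAPED ESCAPED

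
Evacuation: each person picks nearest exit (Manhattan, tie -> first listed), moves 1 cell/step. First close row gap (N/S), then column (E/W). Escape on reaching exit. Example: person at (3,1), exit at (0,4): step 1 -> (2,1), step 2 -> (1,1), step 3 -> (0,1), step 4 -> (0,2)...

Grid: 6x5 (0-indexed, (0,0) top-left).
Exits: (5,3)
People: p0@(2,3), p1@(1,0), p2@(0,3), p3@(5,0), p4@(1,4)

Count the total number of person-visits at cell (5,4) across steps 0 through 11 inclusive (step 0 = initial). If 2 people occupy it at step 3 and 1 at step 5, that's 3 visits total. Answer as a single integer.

Step 0: p0@(2,3) p1@(1,0) p2@(0,3) p3@(5,0) p4@(1,4) -> at (5,4): 0 [-], cum=0
Step 1: p0@(3,3) p1@(2,0) p2@(1,3) p3@(5,1) p4@(2,4) -> at (5,4): 0 [-], cum=0
Step 2: p0@(4,3) p1@(3,0) p2@(2,3) p3@(5,2) p4@(3,4) -> at (5,4): 0 [-], cum=0
Step 3: p0@ESC p1@(4,0) p2@(3,3) p3@ESC p4@(4,4) -> at (5,4): 0 [-], cum=0
Step 4: p0@ESC p1@(5,0) p2@(4,3) p3@ESC p4@(5,4) -> at (5,4): 1 [p4], cum=1
Step 5: p0@ESC p1@(5,1) p2@ESC p3@ESC p4@ESC -> at (5,4): 0 [-], cum=1
Step 6: p0@ESC p1@(5,2) p2@ESC p3@ESC p4@ESC -> at (5,4): 0 [-], cum=1
Step 7: p0@ESC p1@ESC p2@ESC p3@ESC p4@ESC -> at (5,4): 0 [-], cum=1
Total visits = 1

Answer: 1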